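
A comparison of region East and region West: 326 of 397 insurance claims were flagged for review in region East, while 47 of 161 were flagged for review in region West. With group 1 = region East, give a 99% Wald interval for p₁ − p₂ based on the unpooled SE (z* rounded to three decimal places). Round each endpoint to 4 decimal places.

p̂₁ = 0.82116, p̂₂ = 0.29193, so the observed difference is 0.52923.
SE = √(0.000369917 + 0.001283882) = √0.001653799 = 0.040667.
z* = 2.576 at the 99% level. Margin = 2.576·0.040667 = 0.10476.
So the interval runs from 0.4245 to 0.6340.

(0.4245, 0.6340)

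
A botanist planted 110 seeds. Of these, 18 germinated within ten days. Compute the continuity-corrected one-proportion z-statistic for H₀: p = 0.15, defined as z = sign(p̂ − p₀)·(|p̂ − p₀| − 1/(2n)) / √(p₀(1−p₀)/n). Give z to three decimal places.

The sample proportion is 18/110 = 0.16364. p̂ − p₀ = 0.013636.
Continuity correction 1/(2n) = 1/220 = 0.004545.
Corrected numerator: |0.013636| − 0.004545 = 0.009091.
Null standard error: √(0.15·0.85/110) = √0.001159091 = 0.034045.
z = (+)0.009091/0.034045 = 0.267.

z = 0.267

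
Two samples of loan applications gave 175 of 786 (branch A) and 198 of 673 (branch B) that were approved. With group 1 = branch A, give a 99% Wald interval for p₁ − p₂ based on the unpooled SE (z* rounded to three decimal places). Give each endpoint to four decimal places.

p̂₁ = 175/786 = 0.22265, p̂₂ = 198/673 = 0.29421; p̂₁ − p̂₂ = -0.07156.
Unpooled SE = √(p̂₁(1−p̂₁)/n₁ + p̂₂(1−p̂₂)/n₂) = √(0.000220197 + 0.000308542) = 0.022994.
For 99% confidence, z* = 2.576. Margin = 2.576·0.022994 = 0.05923.
Interval: -0.07156 ± 0.05923 → (-0.1308, -0.0123).

(-0.1308, -0.0123)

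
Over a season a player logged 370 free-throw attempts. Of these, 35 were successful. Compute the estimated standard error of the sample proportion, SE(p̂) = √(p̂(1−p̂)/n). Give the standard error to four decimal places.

SE = 0.0152

The sample proportion is 35/370 = 0.09459.
p̂(1−p̂) = 0.09459·0.90541 = 0.085643.
SE = √(0.085643/370) = 0.0152.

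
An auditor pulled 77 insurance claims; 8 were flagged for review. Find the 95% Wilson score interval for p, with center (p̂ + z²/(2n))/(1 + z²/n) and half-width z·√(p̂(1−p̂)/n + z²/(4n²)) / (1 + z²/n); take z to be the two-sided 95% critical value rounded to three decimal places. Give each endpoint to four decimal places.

(0.0536, 0.1918)

Here p̂ = 8/77 = 0.10390 and z = 1.960 (z² = 3.841600).
1 + z²/n = 1.049891.
Adjusted center: (0.10390 + z²/(2n))/1.049891 = 0.12272.
Radicand: p̂(1−p̂)/n + z²/(4n²) = 0.001209113 + 0.000161983 = 0.001371096.
Half-width = z·√(radicand)/denom = 1.960·0.037028/1.049891 = 0.06913.
Interval: 0.12272 ± 0.06913 → (0.0536, 0.1918).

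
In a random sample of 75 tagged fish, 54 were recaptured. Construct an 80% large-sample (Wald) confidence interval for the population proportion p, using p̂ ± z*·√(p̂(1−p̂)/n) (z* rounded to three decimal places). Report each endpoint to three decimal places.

Sample proportion p̂ = 54/75 = 0.72000.
SE = √(p̂(1−p̂)/n) = √(0.201600/75) = 0.051846.
For 80% confidence, z* = 1.282.
Margin of error: 1.282 × 0.051846 = 0.06647.
CI: 0.72000 ± 0.06647 = (0.654, 0.786).

(0.654, 0.786)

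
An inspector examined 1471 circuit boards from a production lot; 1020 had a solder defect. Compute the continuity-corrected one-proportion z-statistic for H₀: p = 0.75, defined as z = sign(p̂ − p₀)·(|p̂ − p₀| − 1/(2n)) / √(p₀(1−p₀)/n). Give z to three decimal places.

p̂ = 1020/1471 = 0.69341. p̂ − p₀ = -0.056594.
Continuity correction 1/(2n) = 1/2942 = 0.000340.
Corrected numerator: |-0.056594| − 0.000340 = 0.056254.
Null standard error: √(0.75·0.25/1471) = √0.000127464 = 0.011290.
z = −0.056254/0.011290 = -4.983.

z = -4.983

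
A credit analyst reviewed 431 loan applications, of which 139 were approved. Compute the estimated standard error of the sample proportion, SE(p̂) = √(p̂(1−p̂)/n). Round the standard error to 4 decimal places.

SE = 0.0225

With x = 139 successes in n = 431, p̂ = 0.32251.
p̂(1−p̂) = 0.218497.
SE = √(0.218497/431) = √0.000506954 = 0.0225.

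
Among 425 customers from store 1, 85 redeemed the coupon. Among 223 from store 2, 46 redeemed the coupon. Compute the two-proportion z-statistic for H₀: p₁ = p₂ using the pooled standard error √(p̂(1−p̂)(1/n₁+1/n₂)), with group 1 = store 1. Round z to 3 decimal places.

Sample proportions: p̂₁ = 85/425 = 0.20000 and p̂₂ = 46/223 = 0.20628.
Pooling: p̂ = 131/648 = 0.20216.
Pooled SE = √[0.1612916·0.00683725] ≈ 0.033208.
z = -0.00628/0.033208 = -0.189.

z = -0.189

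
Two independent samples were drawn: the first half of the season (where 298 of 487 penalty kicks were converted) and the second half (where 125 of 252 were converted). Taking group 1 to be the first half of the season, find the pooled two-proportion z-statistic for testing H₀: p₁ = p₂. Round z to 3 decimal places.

p̂₁ = 298/487 = 0.61191, p̂₂ = 125/252 = 0.49603.
Pooling: p̂ = 423/739 = 0.57240.
SE = √[p̂(1−p̂)(1/n₁+1/n₂)] = √[0.57240·0.42760·(1/487+1/252)] ≈ 0.038391.
z = (p̂₁ − p̂₂)/SE = (0.61191 − 0.49603)/0.038391 = 0.11588/0.038391 = 3.018.

z = 3.018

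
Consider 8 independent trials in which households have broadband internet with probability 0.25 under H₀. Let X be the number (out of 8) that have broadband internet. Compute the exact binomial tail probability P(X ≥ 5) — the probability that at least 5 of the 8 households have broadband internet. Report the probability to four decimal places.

X is binomial with n = 8 and p = 0.25.
P(X ≥ 5) = C(8,5)·0.25^5·0.75^3 + C(8,6)·0.25^6·0.75^2 + C(8,7)·0.25^7·0.75^1 + C(8,8)·0.25^8·0.75^0.
= 0.023071 + 0.003845 + 0.000366 + 0.000015 = 0.0273.

P = 0.0273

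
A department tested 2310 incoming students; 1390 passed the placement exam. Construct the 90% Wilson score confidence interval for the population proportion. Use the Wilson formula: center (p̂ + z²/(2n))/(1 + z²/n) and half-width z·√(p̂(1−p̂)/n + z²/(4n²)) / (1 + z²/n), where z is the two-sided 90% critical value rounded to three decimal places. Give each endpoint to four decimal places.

(0.5849, 0.6184)

p̂ = 1390/2310 = 0.60173; z = 1.645, so z² = 2.706025.
1 + z²/n = 1.001171.
Center = (0.60173 + 0.000586)/1.001171 = 0.60161.
Radicand: p̂(1−p̂)/n + z²/(4n²) = 0.000103745 + 0.000000127 = 0.000103872.
Half-width = z·√(radicand)/denom = 1.645·0.010192/1.001171 = 0.01675.
Interval: 0.60161 ± 0.01675 → (0.5849, 0.6184).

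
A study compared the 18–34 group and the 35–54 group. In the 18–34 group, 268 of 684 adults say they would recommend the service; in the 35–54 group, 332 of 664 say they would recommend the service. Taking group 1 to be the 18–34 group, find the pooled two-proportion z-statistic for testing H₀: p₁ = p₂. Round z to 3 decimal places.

Sample proportions: p̂₁ = 268/684 = 0.39181 and p̂₂ = 332/664 = 0.50000.
Pooled p̂ = (268+332)/(684+664) = 600/1348 = 0.44510.
SE = √[p̂(1−p̂)(1/n₁+1/n₂)] = √[0.44510·0.55490·(1/684+1/664)] ≈ 0.027075.
z = (p̂₁ − p̂₂)/SE = (0.39181 − 0.50000)/0.027075 = -0.10819/0.027075 = -3.996.

z = -3.996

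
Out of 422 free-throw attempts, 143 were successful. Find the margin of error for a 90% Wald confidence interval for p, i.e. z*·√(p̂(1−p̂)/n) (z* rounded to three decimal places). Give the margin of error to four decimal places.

ME = 0.0379

The sample proportion is 143/422 = 0.33886.
SE = √(p̂(1−p̂)/n) = √(0.224035/422) = 0.023041.
The 90% critical value is z* = 1.645.
So ME = 0.0379.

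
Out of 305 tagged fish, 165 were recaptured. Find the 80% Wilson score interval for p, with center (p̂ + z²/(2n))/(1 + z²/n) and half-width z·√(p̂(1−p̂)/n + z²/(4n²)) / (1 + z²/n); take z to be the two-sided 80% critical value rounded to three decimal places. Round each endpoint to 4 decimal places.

p̂ = 165/305 = 0.54098; z = 1.282, so z² = 1.643524.
1 + z²/n = 1.005389.
Center = (0.54098 + 0.002694)/1.005389 = 0.54076.
Radicand: p̂(1−p̂)/n + z²/(4n²) = 0.000814165 + 0.000004417 = 0.000818582.
Half-width = 1.282·√0.000818582/1.005389 = 0.03648.
CI: 0.54076 ± 0.03648 = (0.5043, 0.5772).

(0.5043, 0.5772)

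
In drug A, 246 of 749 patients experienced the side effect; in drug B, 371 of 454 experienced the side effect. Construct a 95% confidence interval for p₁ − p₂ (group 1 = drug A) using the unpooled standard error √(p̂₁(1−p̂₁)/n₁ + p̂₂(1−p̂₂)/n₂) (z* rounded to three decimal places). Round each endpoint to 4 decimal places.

p̂₁ = 246/749 = 0.32844, p̂₂ = 371/454 = 0.81718; p̂₁ − p̂₂ = -0.48874.
Unpooled SE = √(p̂₁(1−p̂₁)/n₁ + p̂₂(1−p̂₂)/n₂) = √(0.000294481 + 0.000329067) = 0.024971.
The 95% critical value is z* = 1.960. Margin of error = 0.04894.
So the interval runs from -0.5377 to -0.4398.

(-0.5377, -0.4398)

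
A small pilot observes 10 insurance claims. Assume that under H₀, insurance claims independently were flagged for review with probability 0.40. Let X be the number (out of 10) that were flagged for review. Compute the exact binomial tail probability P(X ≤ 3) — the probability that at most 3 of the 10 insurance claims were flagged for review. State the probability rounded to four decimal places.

X is binomial with n = 10 and p = 0.40.
P(X ≤ 3) = C(10,0)·0.40^0·0.60^10 + C(10,1)·0.40^1·0.60^9 + C(10,2)·0.40^2·0.60^8 + C(10,3)·0.40^3·0.60^7.
= 0.006047 + 0.040311 + 0.120932 + 0.214991 = 0.3823.

P = 0.3823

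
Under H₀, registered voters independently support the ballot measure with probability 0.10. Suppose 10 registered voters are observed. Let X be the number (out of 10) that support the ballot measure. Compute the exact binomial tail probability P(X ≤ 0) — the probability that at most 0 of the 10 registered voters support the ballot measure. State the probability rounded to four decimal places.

X ~ Binomial(n=10, p=0.10).
P(X ≤ 0) = C(10,0)·0.10^0·0.90^10.
= 0.348678 = 0.3487.

P = 0.3487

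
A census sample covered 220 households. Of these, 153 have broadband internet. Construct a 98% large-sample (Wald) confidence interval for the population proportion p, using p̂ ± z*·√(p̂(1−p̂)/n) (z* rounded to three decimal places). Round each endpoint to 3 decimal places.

p̂ = 153/220 = 0.69545.
SE = √(p̂(1−p̂)/n) = √(0.211798/220) = 0.031028.
For 98% confidence, z* = 2.326.
Margin = 2.326·0.031028 = 0.07217.
Interval: 0.69545 ± 0.07217 → (0.623, 0.768).

(0.623, 0.768)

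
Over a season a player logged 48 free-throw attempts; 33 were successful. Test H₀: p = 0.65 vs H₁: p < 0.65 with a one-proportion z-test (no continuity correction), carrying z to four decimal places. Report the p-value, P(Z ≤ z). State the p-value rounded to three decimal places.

p-value = 0.707

The sample proportion is 33/48 = 0.68750.
Under H₀, SE = √(p₀(1−p₀)/n) = √(0.65·0.35/48) = √0.004739583 = 0.068845.
Test statistic (full precision, shown to 4 dp): z = (33/48 − 0.65)/SE₀ ≈ 0.5447.
From the standard normal, P(Z ≤ z) = 0.707.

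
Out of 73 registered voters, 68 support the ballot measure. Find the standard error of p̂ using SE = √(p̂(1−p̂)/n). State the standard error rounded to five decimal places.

Sample proportion p̂ = 68/73 = 0.93151.
p̂(1−p̂) = 0.93151·0.06849 = 0.063799.
SE = √(0.063799/73) = √0.000873959 = 0.02956.

SE = 0.02956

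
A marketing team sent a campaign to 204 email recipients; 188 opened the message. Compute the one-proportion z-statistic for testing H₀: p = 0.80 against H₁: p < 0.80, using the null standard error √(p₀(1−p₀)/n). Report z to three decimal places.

The sample proportion is 188/204 = 0.92157.
Null standard error: √(0.80·0.20/204) = √0.000784314 = 0.028006.
z = (p̂ − p₀)/SE = (0.92157 − 0.80)/0.028006 = 4.341.

z = 4.341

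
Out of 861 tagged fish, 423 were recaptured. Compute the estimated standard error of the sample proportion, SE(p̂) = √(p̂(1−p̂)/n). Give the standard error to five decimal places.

Sample proportion p̂ = 423/861 = 0.49129.
p̂(1−p̂) = 0.249924.
Dividing by n and taking the root: √0.000290272 = 0.01704.

SE = 0.01704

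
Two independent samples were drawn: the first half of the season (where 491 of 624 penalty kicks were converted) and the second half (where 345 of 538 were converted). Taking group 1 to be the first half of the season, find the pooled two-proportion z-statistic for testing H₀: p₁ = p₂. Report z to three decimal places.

Sample proportions: p̂₁ = 491/624 = 0.78686 and p̂₂ = 345/538 = 0.64126.
Pooled p̂ = (491+345)/(624+538) = 836/1162 = 0.71945.
Pooled SE = √[0.2018420·0.00346130] ≈ 0.026432.
z = (p̂₁ − p̂₂)/SE = (0.78686 − 0.64126)/0.026432 = 0.14560/0.026432 = 5.508.

z = 5.508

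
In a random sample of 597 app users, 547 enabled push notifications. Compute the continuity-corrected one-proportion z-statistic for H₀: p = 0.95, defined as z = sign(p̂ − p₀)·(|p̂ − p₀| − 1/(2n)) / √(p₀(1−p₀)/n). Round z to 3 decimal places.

z = -3.690

With x = 547 successes in n = 597, p̂ = 0.91625. p̂ − p₀ = -0.033752.
Continuity correction 1/(2n) = 1/1194 = 0.000838.
Corrected numerator: |-0.033752| − 0.000838 = 0.032914.
Null standard error: √(0.95·0.05/597) = √0.000079564 = 0.008920.
z = −0.032914/0.008920 = -3.690.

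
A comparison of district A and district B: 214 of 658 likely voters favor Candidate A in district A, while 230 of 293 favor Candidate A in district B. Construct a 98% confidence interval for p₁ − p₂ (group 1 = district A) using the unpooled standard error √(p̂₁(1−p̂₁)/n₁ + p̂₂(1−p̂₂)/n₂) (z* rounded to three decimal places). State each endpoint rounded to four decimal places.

p̂₁ = 0.32523, p̂₂ = 0.78498, so the observed difference is -0.45975.
SE = √(0.000333518 + 0.000576057) = √0.000909575 = 0.030159.
For 98% confidence, z* = 2.326. Margin of error = 0.07015.
So the interval runs from -0.5299 to -0.3896.

(-0.5299, -0.3896)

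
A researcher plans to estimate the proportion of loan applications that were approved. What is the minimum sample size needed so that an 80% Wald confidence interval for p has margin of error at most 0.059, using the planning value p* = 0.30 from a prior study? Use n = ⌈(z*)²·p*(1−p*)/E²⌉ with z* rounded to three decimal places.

n = 100

For 80% confidence, z* = 1.282.
p*(1−p*) = 0.2100.
(z*)²·p*(1−p*)/E² = 1.643524·0.2100/0.003481 = 99.150.
Rounding up, n = 100.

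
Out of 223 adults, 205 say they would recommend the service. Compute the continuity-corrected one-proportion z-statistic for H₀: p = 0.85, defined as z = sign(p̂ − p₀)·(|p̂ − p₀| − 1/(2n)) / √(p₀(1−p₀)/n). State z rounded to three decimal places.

Sample proportion p̂ = 205/223 = 0.91928. p̂ − p₀ = 0.069283.
Continuity correction 1/(2n) = 1/446 = 0.002242.
Corrected numerator: |0.069283| − 0.002242 = 0.067041.
SE₀ = √(0.85·0.15/223) = 0.023911.
z = +0.067041/0.023911 = 2.804.

z = 2.804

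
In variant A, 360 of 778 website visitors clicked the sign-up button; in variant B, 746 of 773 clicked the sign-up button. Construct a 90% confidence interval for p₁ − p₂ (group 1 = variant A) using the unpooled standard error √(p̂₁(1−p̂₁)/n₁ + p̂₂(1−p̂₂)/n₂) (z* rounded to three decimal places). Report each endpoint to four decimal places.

p̂₁ = 360/778 = 0.46272, p̂₂ = 746/773 = 0.96507; p̂₁ − p̂₂ = -0.50235.
SE = √(0.000319551 + 0.000043608) = √0.000363159 = 0.019057.
z* = 1.645 at the 90% level. Margin of error = 0.03135.
CI: -0.50235 ± 0.03135 = (-0.5337, -0.4710).

(-0.5337, -0.4710)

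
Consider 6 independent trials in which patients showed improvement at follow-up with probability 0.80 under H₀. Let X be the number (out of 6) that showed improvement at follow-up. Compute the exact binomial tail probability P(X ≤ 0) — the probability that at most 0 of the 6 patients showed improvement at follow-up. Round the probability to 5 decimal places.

P = 0.00006

X is binomial with n = 6 and p = 0.80.
P(X ≤ 0) = C(6,0)·0.80^0·0.20^6.
= 0.000064 = 0.00006.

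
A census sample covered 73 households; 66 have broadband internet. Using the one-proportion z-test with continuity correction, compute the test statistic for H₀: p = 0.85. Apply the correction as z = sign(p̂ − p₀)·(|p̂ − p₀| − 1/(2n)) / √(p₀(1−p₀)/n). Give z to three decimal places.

Sample proportion p̂ = 66/73 = 0.90411. p̂ − p₀ = 0.054110.
1/(2n) = 0.006849.
Corrected numerator: |0.054110| − 0.006849 = 0.047261.
SE₀ = √(0.85·0.15/73) = 0.041792.
z = (+)0.047261/0.041792 = 1.131.

z = 1.131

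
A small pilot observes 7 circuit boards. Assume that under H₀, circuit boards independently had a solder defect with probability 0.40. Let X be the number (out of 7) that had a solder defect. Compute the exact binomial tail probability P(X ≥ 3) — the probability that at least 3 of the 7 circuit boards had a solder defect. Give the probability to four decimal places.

P = 0.5801

X ~ Binomial(n=7, p=0.40).
P(X ≥ 3) = Σ_{j=3}^{7} C(7,j)·0.40^j·0.60^{7−j}.
= 0.290304 + 0.193536 + 0.077414 + 0.017203 + 0.001638 = 0.5801.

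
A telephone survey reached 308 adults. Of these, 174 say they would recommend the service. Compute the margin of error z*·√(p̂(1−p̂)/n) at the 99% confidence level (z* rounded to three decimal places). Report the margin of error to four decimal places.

Sample proportion p̂ = 174/308 = 0.56494.
Standard error of p̂: √(0.245783/308) = √0.000797998 = 0.028249.
z* = 2.576 at the 99% level.
Margin of error = z*·SE = 2.576 × 0.028249 = 0.0728.

ME = 0.0728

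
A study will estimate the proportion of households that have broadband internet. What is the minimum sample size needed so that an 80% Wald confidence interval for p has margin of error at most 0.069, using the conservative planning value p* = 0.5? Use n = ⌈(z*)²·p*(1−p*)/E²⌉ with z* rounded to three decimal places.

z* = 1.282 at the 80% level.
p*(1−p*) = 0.50·0.50 = 0.2500.
Required n before rounding: 1.643524 × 0.2500 / 0.069² = 86.301.
Rounding up, n = 87.

n = 87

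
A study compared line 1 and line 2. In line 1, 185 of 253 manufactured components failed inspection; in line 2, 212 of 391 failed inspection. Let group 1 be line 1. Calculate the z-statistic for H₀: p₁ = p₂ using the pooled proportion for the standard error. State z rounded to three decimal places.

z = 4.818

Sample proportions: p̂₁ = 185/253 = 0.73123 and p̂₂ = 212/391 = 0.54220.
Pooled p̂ = (185+212)/(253+391) = 397/644 = 0.61646.
SE = √[p̂(1−p̂)(1/n₁+1/n₂)] = √[0.61646·0.38354·(1/253+1/391)] ≈ 0.039233.
z = (p̂₁ − p̂₂)/SE = (0.73123 − 0.54220)/0.039233 = 0.18903/0.039233 = 4.818.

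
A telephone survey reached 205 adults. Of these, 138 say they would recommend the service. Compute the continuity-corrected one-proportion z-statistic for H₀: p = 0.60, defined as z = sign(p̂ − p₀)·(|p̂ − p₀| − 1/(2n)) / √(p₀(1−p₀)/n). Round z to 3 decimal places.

p̂ = 138/205 = 0.67317. p̂ − p₀ = 0.073171.
Continuity correction 1/(2n) = 1/410 = 0.002439.
Corrected numerator: |0.073171| − 0.002439 = 0.070732.
Null standard error: √(0.60·0.40/205) = √0.001170732 = 0.034216.
z = +0.070732/0.034216 = 2.067.

z = 2.067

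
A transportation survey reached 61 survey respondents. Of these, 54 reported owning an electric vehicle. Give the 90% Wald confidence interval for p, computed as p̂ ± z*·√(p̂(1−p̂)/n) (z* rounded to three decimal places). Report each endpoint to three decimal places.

(0.818, 0.952)

Sample proportion p̂ = 54/61 = 0.88525.
SE(p̂) = √(0.88525·0.11475/61) = 0.040809.
z* = 1.645 at the 90% level.
Margin of error: 1.645 × 0.040809 = 0.06713.
CI: 0.88525 ± 0.06713 = (0.818, 0.952).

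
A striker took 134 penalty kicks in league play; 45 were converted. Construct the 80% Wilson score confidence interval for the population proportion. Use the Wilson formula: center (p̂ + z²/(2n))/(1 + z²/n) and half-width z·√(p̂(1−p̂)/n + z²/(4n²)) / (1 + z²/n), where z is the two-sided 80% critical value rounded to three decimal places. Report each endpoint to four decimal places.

(0.2858, 0.3898)

p̂ = 45/134 = 0.33582; z = 1.282, so z² = 1.643524.
Denominator 1 + z²/n = 1 + 1.643524/134 = 1.012265.
Adjusted center: (0.33582 + z²/(2n))/1.012265 = 0.33781.
Radicand: p̂(1−p̂)/n + z²/(4n²) = 0.001664517 + 0.000022883 = 0.001687400.
Half-width = z·√(radicand)/denom = 1.282·0.041078/1.012265 = 0.05202.
So the interval runs from 0.2858 to 0.3898.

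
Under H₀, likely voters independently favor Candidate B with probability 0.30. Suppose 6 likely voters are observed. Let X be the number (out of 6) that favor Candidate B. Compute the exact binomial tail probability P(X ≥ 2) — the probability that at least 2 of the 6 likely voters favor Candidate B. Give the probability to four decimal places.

X is binomial with n = 6 and p = 0.30.
P(X ≥ 2) = Σ_{j=2}^{6} C(6,j)·0.30^j·0.70^{6−j}.
= 0.324135 + 0.185220 + 0.059535 + 0.010206 + 0.000729 = 0.5798.

P = 0.5798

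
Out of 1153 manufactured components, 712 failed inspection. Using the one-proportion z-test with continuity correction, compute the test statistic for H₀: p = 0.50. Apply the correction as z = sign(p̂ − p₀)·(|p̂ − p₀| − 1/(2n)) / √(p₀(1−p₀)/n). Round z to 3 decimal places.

p̂ = 712/1153 = 0.61752. p̂ − p₀ = 0.117520.
1/(2n) = 0.000434.
Corrected numerator: |0.117520| − 0.000434 = 0.117086.
Null standard error: √(0.50·0.50/1153) = √0.000216826 = 0.014725.
z = +0.117086/0.014725 = 7.952.

z = 7.952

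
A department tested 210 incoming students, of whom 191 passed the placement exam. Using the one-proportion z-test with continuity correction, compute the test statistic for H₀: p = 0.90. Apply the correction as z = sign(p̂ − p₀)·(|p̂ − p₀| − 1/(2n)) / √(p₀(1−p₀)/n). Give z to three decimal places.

z = 0.345

p̂ = 191/210 = 0.90952. p̂ − p₀ = 0.009524.
1/(2n) = 0.002381.
Corrected numerator: |0.009524| − 0.002381 = 0.007143.
Null standard error: √(0.90·0.10/210) = √0.000428571 = 0.020702.
z = (+)0.007143/0.020702 = 0.345.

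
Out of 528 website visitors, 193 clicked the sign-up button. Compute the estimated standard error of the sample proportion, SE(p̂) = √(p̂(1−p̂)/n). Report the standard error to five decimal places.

The sample proportion is 193/528 = 0.36553.
p̂(1−p̂) = 0.231918.
Dividing by n and taking the root: √0.000439239 = 0.02096.

SE = 0.02096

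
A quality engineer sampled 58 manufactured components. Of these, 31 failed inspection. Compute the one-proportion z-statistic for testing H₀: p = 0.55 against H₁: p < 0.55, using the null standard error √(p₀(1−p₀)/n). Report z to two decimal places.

z = -0.24

The sample proportion is 31/58 = 0.53448.
Null standard error: √(0.55·0.45/58) = √0.004267241 = 0.065324.
z = (0.53448 − 0.55)/0.065324 = -0.01552/0.065324 = -0.24.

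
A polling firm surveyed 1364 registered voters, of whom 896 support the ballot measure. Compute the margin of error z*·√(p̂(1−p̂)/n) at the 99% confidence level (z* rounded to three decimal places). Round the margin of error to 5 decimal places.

ME = 0.03311

Sample proportion p̂ = 896/1364 = 0.65689.
Standard error of p̂: √(0.225385/1364) = √0.000165238 = 0.012855.
For 99% confidence, z* = 2.576.
So ME = 0.03311.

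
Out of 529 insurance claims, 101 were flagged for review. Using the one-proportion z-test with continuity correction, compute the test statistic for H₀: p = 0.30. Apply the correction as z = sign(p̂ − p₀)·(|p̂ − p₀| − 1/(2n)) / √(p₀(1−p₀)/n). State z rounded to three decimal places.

With x = 101 successes in n = 529, p̂ = 0.19093. p̂ − p₀ = -0.109074.
1/(2n) = 0.000945.
Corrected numerator: |-0.109074| − 0.000945 = 0.108129.
Null standard error: √(0.30·0.70/529) = √0.000396975 = 0.019924.
z = −0.108129/0.019924 = -5.427.

z = -5.427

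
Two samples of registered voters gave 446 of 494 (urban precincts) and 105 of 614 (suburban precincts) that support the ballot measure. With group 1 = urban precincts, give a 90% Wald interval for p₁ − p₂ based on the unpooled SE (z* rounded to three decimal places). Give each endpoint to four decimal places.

p̂₁ = 0.90283, p̂₂ = 0.17101, so the observed difference is 0.73182.
Unpooled SE = √(p̂₁(1−p̂₁)/n₁ + p̂₂(1−p̂₂)/n₂) = √(0.000177580 + 0.000230888) = 0.020211.
For 90% confidence, z* = 1.645. Margin of error = 0.03325.
So the interval runs from 0.6986 to 0.7651.

(0.6986, 0.7651)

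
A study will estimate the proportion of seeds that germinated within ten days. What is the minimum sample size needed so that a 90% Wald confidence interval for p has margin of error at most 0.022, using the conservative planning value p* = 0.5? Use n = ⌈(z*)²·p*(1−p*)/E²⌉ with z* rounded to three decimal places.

n = 1398

z* = 1.645 at the 90% level.
p*(1−p*) = 0.2500.
(z*)²·p*(1−p*)/E² = 2.706025·0.2500/0.000484 = 1397.740.
⌈1397.740⌉ = 1398.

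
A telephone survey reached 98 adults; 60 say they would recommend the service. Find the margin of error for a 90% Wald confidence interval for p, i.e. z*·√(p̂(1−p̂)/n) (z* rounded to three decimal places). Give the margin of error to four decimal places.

Sample proportion p̂ = 60/98 = 0.61224.
Standard error of p̂: √(0.237401/98) = √0.002422460 = 0.049218.
The 90% critical value is z* = 1.645.
ME = 1.645·0.049218 = 0.0810.

ME = 0.0810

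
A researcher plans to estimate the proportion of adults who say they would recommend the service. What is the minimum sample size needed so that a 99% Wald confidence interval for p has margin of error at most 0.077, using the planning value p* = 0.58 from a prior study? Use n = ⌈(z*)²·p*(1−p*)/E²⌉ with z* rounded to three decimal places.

n = 273

z* = 2.576 at the 99% level.
p*(1−p*) = 0.2436.
Required n before rounding: 6.635776 × 0.2436 / 0.077² = 272.639.
⌈272.639⌉ = 273.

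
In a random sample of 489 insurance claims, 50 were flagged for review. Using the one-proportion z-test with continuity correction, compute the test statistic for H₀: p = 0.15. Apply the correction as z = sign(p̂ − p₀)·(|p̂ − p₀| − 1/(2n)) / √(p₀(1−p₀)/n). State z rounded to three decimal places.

With x = 50 successes in n = 489, p̂ = 0.10225. p̂ − p₀ = -0.047751.
1/(2n) = 0.001022.
Corrected numerator: |-0.047751| − 0.001022 = 0.046729.
Null standard error: √(0.15·0.85/489) = √0.000260736 = 0.016147.
z = −0.046729/0.016147 = -2.894.

z = -2.894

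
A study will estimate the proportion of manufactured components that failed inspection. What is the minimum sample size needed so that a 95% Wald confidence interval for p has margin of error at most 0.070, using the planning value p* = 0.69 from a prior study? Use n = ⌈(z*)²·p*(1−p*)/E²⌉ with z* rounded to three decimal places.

n = 168

The 95% critical value is z* = 1.960.
p*(1−p*) = 0.69·0.31 = 0.2139.
(z*)²·p*(1−p*)/E² = 3.841600·0.2139/0.004900 = 167.698.
Rounding up, n = 168.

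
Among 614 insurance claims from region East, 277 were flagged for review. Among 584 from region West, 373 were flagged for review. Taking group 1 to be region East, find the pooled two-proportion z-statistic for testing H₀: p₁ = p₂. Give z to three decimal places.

p̂₁ = 277/614 = 0.45114, p̂₂ = 373/584 = 0.63870.
Pooling: p̂ = 650/1198 = 0.54257.
Pooled SE = √[0.2481877·0.00334099] ≈ 0.028796.
z = (p̂₁ − p̂₂)/SE = (0.45114 − 0.63870)/0.028796 = -0.18756/0.028796 = -6.513.

z = -6.513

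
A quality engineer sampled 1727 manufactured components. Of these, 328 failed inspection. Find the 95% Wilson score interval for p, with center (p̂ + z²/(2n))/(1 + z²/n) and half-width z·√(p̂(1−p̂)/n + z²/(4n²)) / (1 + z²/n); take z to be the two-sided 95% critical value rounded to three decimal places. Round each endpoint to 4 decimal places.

(0.1721, 0.2091)

Here p̂ = 328/1727 = 0.18992 and z = 1.960 (z² = 3.841600).
Denominator 1 + z²/n = 1 + 3.841600/1727 = 1.002224.
Adjusted center: (0.18992 + z²/(2n))/1.002224 = 0.19061.
Radicand: p̂(1−p̂)/n + z²/(4n²) = 0.000089087 + 0.000000322 = 0.000089409.
Half-width = 1.960·√0.000089409/1.002224 = 0.01849.
CI: 0.19061 ± 0.01849 = (0.1721, 0.2091).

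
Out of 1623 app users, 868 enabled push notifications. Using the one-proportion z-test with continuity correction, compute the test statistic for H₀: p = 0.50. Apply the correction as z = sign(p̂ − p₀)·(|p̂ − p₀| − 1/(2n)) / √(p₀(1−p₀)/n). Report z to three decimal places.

z = 2.780

With x = 868 successes in n = 1623, p̂ = 0.53481. p̂ − p₀ = 0.034812.
Continuity correction 1/(2n) = 1/3246 = 0.000308.
Corrected numerator: |0.034812| − 0.000308 = 0.034504.
Null standard error: √(0.50·0.50/1623) = √0.000154036 = 0.012411.
z = +0.034504/0.012411 = 2.780.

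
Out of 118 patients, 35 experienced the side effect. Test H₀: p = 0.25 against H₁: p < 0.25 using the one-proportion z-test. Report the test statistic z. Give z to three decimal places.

p̂ = 35/118 = 0.29661.
SE₀ = √(0.25·0.75/118) = 0.039862.
z = (p̂ − p₀)/SE = (0.29661 − 0.25)/0.039862 = 1.169.

z = 1.169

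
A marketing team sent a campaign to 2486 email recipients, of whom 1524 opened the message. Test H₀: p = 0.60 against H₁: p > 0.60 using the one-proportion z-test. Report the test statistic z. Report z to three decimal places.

p̂ = 1524/2486 = 0.61303.
Under H₀, SE = √(p₀(1−p₀)/n) = √(0.60·0.40/2486) = √0.000096541 = 0.009826.
z = (p̂ − p₀)/SE = (0.61303 − 0.60)/0.009826 = 1.326.

z = 1.326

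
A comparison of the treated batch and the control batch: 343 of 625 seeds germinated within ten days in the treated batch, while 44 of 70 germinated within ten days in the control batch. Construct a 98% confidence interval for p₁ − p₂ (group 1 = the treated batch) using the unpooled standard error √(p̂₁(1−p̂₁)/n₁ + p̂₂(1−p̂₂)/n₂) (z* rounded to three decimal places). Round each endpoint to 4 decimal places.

p̂₁ = 0.54880, p̂₂ = 0.62857, so the observed difference is -0.07977.
SE = √(0.000396190 + 0.003335277) = √0.003731467 = 0.061086.
For 98% confidence, z* = 2.326. Margin of error = 0.14209.
So the interval runs from -0.2219 to 0.0623.

(-0.2219, 0.0623)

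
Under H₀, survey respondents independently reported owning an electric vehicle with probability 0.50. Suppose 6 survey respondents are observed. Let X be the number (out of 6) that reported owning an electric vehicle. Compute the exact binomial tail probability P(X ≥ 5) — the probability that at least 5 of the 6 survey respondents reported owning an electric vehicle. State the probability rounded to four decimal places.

P = 0.1094

X ~ Binomial(n=6, p=0.50).
P(X ≥ 5) = C(6,5)·0.50^5·0.50^1 + C(6,6)·0.50^6·0.50^0.
= 0.093750 + 0.015625 = 0.1094.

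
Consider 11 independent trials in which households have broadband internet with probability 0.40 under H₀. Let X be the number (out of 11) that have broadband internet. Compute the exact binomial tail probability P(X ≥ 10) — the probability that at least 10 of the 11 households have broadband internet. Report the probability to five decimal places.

P = 0.00073

X is binomial with n = 11 and p = 0.40.
P(X ≥ 10) = C(11,10)·0.40^10·0.60^1 + C(11,11)·0.40^11·0.60^0.
= 0.000692 + 0.000042 = 0.00073.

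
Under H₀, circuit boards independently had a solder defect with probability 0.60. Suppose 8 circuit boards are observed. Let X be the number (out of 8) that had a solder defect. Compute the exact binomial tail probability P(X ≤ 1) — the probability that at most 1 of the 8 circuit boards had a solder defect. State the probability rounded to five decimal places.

X ~ Binomial(n=8, p=0.60).
P(X ≤ 1) = C(8,0)·0.60^0·0.40^8 + C(8,1)·0.60^1·0.40^7.
= 0.000655 + 0.007864 = 0.00852.

P = 0.00852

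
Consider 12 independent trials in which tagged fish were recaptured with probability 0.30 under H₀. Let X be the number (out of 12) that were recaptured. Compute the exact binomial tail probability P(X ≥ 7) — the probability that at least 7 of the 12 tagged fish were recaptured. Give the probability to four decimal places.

P = 0.0386

X is binomial with n = 12 and p = 0.30.
P(X ≥ 7) = Σ_{j=7}^{12} C(12,j)·0.30^j·0.70^{12−j}.
= 0.029111 + 0.007798 + 0.001485 + 0.000191 + 0.000015 + 0.000001 = 0.0386.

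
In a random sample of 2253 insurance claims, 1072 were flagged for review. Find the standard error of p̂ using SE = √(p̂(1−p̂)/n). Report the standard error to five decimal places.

With x = 1072 successes in n = 2253, p̂ = 0.47581.
p̂(1−p̂) = 0.47581·0.52419 = 0.249415.
SE = √(0.249415/2253) = 0.01052.

SE = 0.01052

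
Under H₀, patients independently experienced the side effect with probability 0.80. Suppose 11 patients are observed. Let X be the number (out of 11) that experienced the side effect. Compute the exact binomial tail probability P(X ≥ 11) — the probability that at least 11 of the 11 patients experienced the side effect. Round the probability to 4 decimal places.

X ~ Binomial(n=11, p=0.80).
P(X ≥ 11) = C(11,11)·0.80^11·0.20^0.
= 0.085899 = 0.0859.

P = 0.0859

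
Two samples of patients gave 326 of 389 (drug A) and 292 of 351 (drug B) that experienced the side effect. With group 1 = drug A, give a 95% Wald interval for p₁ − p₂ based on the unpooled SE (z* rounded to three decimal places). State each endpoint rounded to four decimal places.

p̂₁ = 0.83805, p̂₂ = 0.83191, so the observed difference is 0.00614.
Unpooled SE = √(p̂₁(1−p̂₁)/n₁ + p̂₂(1−p̂₂)/n₂) = √(0.000348907 + 0.000398395) = 0.027337.
z* = 1.960 at the 95% level. Margin of error = 0.05358.
CI: 0.00614 ± 0.05358 = (-0.0474, 0.0597).

(-0.0474, 0.0597)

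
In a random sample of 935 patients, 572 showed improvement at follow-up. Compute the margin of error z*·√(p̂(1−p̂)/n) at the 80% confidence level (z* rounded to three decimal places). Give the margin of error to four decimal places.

ME = 0.0204

The sample proportion is 572/935 = 0.61176.
SE(p̂) = √(0.61176·0.38824/935) = 0.015938.
z* = 1.282 at the 80% level.
So ME = 0.0204.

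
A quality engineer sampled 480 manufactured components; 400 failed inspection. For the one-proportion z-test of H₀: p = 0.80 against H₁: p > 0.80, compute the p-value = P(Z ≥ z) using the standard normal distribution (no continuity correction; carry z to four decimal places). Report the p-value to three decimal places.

p-value = 0.034

Sample proportion p̂ = 400/480 = 0.83333.
Null standard error: √(0.80·0.20/480) = √0.000333333 = 0.018257.
z = (p̂ − p₀)/SE = (400/480 − 0.80)/0.018257 ≈ 1.8257.
From the standard normal, P(Z ≥ z) = 0.034.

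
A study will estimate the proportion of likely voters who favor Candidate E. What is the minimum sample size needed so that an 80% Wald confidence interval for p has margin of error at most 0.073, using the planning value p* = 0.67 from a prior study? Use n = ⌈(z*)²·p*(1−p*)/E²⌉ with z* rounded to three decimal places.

z* = 1.282 at the 80% level.
p*(1−p*) = 0.67·0.33 = 0.2211.
Required n before rounding: 1.643524 × 0.2211 / 0.073² = 68.190.
Rounding up, n = 69.

n = 69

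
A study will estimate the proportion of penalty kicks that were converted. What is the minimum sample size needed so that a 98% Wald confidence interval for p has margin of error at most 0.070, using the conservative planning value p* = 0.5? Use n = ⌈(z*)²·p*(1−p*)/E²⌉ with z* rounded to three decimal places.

n = 277

The 98% critical value is z* = 2.326.
p*(1−p*) = 0.2500.
Required n before rounding: 5.410276 × 0.2500 / 0.070² = 276.034.
Rounding up, n = 277.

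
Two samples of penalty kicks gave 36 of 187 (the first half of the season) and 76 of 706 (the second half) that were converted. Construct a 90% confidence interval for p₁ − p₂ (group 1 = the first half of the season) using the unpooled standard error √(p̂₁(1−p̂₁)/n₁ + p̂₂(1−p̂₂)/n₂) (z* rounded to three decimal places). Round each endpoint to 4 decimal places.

p̂₁ = 0.19251, p̂₂ = 0.10765, so the observed difference is 0.08486.
Unpooled SE = √(p̂₁(1−p̂₁)/n₁ + p̂₂(1−p̂₂)/n₂) = √(0.000831294 + 0.000136063) = 0.031102.
z* = 1.645 at the 90% level. Margin of error = 0.05116.
CI: 0.08486 ± 0.05116 = (0.0337, 0.1360).

(0.0337, 0.1360)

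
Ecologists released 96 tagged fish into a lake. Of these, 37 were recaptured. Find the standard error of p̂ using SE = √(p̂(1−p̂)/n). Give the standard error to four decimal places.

Sample proportion p̂ = 37/96 = 0.38542.
p̂(1−p̂) = 0.38542·0.61458 = 0.236871.
Dividing by n and taking the root: √0.002467406 = 0.0497.

SE = 0.0497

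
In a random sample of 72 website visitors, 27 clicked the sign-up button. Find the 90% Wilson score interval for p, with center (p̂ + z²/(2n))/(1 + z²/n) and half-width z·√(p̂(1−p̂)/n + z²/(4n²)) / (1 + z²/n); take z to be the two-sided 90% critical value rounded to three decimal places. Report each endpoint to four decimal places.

p̂ = 27/72 = 0.37500; z = 1.645, so z² = 2.706025.
1 + z²/n = 1.037584.
Center = (0.37500 + 0.018792)/1.037584 = 0.37953.
Radicand: p̂(1−p̂)/n + z²/(4n²) = 0.003255208 + 0.000130499 = 0.003385707.
Half-width = 1.645·√0.003385707/1.037584 = 0.09225.
So the interval runs from 0.2873 to 0.4718.

(0.2873, 0.4718)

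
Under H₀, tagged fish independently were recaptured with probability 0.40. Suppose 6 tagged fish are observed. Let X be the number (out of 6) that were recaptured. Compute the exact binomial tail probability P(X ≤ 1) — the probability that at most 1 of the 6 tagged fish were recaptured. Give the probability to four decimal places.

P = 0.2333

X ~ Binomial(n=6, p=0.40).
P(X ≤ 1) = C(6,0)·0.40^0·0.60^6 + C(6,1)·0.40^1·0.60^5.
= 0.046656 + 0.186624 = 0.2333.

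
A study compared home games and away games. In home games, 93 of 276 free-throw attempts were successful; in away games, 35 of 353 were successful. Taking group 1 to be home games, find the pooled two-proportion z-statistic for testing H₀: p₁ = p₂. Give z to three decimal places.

p̂₁ = 93/276 = 0.33696, p̂₂ = 35/353 = 0.09915.
Pooled p̂ = (93+35)/(276+353) = 128/629 = 0.20350.
SE = √[p̂(1−p̂)(1/n₁+1/n₂)] = √[0.20350·0.79650·(1/276+1/353)] ≈ 0.032349.
z = 0.23781/0.032349 = 7.351.

z = 7.351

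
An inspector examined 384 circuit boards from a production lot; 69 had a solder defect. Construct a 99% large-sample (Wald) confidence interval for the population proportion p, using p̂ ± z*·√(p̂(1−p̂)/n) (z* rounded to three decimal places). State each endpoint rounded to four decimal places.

p̂ = 69/384 = 0.17969.
Standard error of p̂: √(0.147400/384) = √0.000383854 = 0.019592.
The 99% critical value is z* = 2.576.
Margin = 2.576·0.019592 = 0.05047.
Interval: 0.17969 ± 0.05047 → (0.1292, 0.2302).

(0.1292, 0.2302)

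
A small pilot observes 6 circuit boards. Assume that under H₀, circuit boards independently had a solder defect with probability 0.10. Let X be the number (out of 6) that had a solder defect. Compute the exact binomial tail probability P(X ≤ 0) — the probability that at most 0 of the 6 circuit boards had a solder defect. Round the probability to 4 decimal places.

X ~ Binomial(n=6, p=0.10).
P(X ≤ 0) = C(6,0)·0.10^0·0.90^6.
= 0.531441 = 0.5314.

P = 0.5314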